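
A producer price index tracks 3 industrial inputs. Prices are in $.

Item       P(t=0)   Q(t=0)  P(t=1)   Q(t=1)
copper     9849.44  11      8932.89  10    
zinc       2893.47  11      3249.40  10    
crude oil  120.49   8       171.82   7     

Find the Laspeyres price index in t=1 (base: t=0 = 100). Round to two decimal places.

Laspeyres price index uses base-period quantities as weights.
ΣP(t=1)·Q(t=0) = 8932.89×11 + 3249.40×11 + 171.82×8 = 98261.79 + 35743.4 + 1374.56 = 135379.75
ΣP(t=0)·Q(t=0) = 9849.44×11 + 2893.47×11 + 120.49×8 = 108343.84 + 31828.17 + 963.92 = 141135.93
Index = 135379.75 / 141135.93 × 100 = 95.9215

95.92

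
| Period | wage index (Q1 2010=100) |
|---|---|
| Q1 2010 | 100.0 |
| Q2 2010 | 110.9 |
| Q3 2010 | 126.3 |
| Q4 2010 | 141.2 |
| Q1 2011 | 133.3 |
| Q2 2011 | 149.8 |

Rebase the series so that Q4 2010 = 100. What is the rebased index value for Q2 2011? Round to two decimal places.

Rebased(Q2 2011) = 149.8 / 141.2 × 100 = 106.0907

106.09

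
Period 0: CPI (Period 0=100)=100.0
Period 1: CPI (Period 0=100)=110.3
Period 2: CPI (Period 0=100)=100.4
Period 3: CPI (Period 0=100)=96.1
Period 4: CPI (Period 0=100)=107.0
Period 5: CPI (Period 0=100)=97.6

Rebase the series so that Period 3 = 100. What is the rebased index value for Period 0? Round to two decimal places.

Rebased(Period 0) = 100.0 / 96.1 × 100 = 104.0583

104.06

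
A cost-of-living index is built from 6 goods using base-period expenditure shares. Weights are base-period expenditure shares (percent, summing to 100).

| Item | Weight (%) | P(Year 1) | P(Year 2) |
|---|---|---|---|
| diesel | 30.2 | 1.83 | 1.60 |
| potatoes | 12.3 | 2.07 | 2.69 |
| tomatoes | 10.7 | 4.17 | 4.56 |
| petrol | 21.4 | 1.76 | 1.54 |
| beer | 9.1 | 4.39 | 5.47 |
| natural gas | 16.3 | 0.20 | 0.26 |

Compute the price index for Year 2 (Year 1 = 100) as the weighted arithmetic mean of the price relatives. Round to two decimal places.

105.34

diesel: 30.2 × (1.60/1.83) = 30.2 × 0.874317 = 26.4044
potatoes: 12.3 × (2.69/2.07) = 12.3 × 1.299517 = 15.9841
tomatoes: 10.7 × (4.56/4.17) = 10.7 × 1.093525 = 11.7007
petrol: 21.4 × (1.54/1.76) = 21.4 × 0.875000 = 18.7250
beer: 9.1 × (5.47/4.39) = 9.1 × 1.246014 = 11.3387
natural gas: 16.3 × (0.26/0.20) = 16.3 × 1.300000 = 21.1900
Index = Σ wᵢ·(p₁ᵢ/p₀ᵢ) = 26.4044 + 15.9841 + 11.7007 + 18.7250 + 11.3387 + 21.1900 = 105.3429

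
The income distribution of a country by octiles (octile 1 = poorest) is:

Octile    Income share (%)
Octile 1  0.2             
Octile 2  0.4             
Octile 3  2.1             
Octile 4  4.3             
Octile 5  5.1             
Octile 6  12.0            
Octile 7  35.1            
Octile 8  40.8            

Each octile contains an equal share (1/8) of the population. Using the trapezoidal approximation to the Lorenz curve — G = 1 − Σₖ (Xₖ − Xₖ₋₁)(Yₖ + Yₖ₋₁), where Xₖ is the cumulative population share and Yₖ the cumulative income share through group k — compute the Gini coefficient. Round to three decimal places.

Cumulative income shares Yₖ: 0.0020, 0.0060, 0.0270, 0.0700, 0.1210, 0.2410, 0.5920, 1.0000
Σ (Xₖ−Xₖ₋₁)(Yₖ+Yₖ₋₁) = (1/8)(0.0020+0.0000) + (1/8)(0.0060+0.0020) + (1/8)(0.0270+0.0060) + (1/8)(0.0700+0.0270) + (1/8)(0.1210+0.0700) + (1/8)(0.2410+0.1210) + (1/8)(0.5920+0.2410) + (1/8)(1.0000+0.5920)
  = 0.0003 + 0.0010 + 0.0041 + 0.0121 + 0.0239 + 0.0452 + 0.1041 + 0.1990 = 0.3898
G = 1 − 0.3898 = 0.6102

0.610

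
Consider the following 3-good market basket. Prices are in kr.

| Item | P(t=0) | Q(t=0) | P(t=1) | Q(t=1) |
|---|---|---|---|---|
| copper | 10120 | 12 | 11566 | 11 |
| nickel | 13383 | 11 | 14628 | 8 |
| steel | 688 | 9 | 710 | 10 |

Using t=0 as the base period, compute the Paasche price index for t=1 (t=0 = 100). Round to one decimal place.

111.6

Paasche price index uses current-period quantities as weights.
ΣP(t=1)·Q(t=1) = 11566×11 + 14628×8 + 710×10 = 127226 + 117024 + 7100 = 251350
ΣP(t=0)·Q(t=1) = 10120×11 + 13383×8 + 688×10 = 111320 + 107064 + 6880 = 225264
Index = 251350 / 225264 × 100 = 111.5802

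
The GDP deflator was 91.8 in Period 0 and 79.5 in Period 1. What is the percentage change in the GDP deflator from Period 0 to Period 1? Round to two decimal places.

-13.40%

Change = (79.5 − 91.8) / 91.8 × 100
       = -12.3 / 91.8 × 100 = -13.3987%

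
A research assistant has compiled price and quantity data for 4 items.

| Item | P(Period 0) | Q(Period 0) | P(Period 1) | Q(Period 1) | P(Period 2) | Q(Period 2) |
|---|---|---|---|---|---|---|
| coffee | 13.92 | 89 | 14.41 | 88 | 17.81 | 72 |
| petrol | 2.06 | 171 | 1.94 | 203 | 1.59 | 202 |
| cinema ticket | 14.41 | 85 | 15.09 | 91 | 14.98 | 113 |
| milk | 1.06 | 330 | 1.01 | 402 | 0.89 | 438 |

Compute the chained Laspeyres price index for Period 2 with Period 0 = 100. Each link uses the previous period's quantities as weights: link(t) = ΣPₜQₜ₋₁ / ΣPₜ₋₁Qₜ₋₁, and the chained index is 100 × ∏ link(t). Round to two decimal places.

107.07

Link Period 0→Period 1:
ΣP(Period 1)Q(Period 0) = 14.41×89 + 1.94×171 + 15.09×85 + 1.01×330 = 1282.49 + 331.74 + 1282.65 + 333.3 = 3230.18
ΣP(Period 0)Q(Period 0) = 13.92×89 + 2.06×171 + 14.41×85 + 1.06×330 = 1238.88 + 352.26 + 1224.85 + 349.8 = 3165.79
link = 3230.18/3165.79 = 1.020339
Link Period 1→Period 2:
ΣP(Period 2)Q(Period 1) = 17.81×88 + 1.59×203 + 14.98×91 + 0.89×402 = 1567.28 + 322.77 + 1363.18 + 357.78 = 3611.01
ΣP(Period 1)Q(Period 1) = 14.41×88 + 1.94×203 + 15.09×91 + 1.01×402 = 1268.08 + 393.82 + 1373.19 + 406.02 = 3441.11
link = 3611.01/3441.11 = 1.049374
Chained index = 100 × 1.020339 × 1.049374 = 107.0717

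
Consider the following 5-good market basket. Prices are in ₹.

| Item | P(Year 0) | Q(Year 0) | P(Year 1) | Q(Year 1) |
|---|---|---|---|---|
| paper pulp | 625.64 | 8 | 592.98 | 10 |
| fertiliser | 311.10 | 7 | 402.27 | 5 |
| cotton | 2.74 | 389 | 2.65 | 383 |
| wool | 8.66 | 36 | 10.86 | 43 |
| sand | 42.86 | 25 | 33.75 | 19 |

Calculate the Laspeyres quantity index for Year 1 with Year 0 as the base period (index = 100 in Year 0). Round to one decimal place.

Laspeyres quantity index uses base-period prices as weights.
ΣP(Year 0)·Q(Year 1) = 625.64×10 + 311.10×5 + 2.74×383 + 8.66×43 + 42.86×19 = 6256.4 + 1555.5 + 1049.42 + 372.38 + 814.34 = 10048.04
ΣP(Year 0)·Q(Year 0) = 625.64×8 + 311.10×7 + 2.74×389 + 8.66×36 + 42.86×25 = 5005.12 + 2177.7 + 1065.86 + 311.76 + 1071.5 = 9631.94
Index = 10048.04 / 9631.94 × 100 = 104.3200

104.3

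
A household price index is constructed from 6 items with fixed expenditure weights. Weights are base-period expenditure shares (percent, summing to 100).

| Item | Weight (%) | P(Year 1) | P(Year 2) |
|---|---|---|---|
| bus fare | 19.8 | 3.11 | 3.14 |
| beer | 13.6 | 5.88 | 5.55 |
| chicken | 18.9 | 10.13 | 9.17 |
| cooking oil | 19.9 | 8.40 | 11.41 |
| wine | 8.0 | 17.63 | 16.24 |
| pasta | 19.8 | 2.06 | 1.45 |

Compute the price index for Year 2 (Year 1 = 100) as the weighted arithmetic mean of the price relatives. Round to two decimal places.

98.27

bus fare: 19.8 × (3.14/3.11) = 19.8 × 1.009646 = 19.9910
beer: 13.6 × (5.55/5.88) = 13.6 × 0.943878 = 12.8367
chicken: 18.9 × (9.17/10.13) = 18.9 × 0.905232 = 17.1089
cooking oil: 19.9 × (11.41/8.40) = 19.9 × 1.358333 = 27.0308
wine: 8.0 × (16.24/17.63) = 8.0 × 0.921157 = 7.3693
pasta: 19.8 × (1.45/2.06) = 19.8 × 0.703883 = 13.9369
Index = Σ wᵢ·(p₁ᵢ/p₀ᵢ) = 19.9910 + 12.8367 + 17.1089 + 27.0308 + 7.3693 + 13.9369 = 98.2736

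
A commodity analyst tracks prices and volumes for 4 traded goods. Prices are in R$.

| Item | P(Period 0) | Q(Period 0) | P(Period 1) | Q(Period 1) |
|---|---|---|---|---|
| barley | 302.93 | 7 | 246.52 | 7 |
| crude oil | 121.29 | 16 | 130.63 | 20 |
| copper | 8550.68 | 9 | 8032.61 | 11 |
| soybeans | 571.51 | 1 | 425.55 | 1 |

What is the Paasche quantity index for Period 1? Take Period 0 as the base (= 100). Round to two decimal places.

121.67

Paasche quantity index uses current-period prices as weights.
ΣP(Period 1)·Q(Period 1) = 246.52×7 + 130.63×20 + 8032.61×11 + 425.55×1 = 1725.64 + 2612.6 + 88358.71 + 425.55 = 93122.5
ΣP(Period 1)·Q(Period 0) = 246.52×7 + 130.63×16 + 8032.61×9 + 425.55×1 = 1725.64 + 2090.08 + 72293.49 + 425.55 = 76534.76
Index = 93122.5 / 76534.76 × 100 = 121.6735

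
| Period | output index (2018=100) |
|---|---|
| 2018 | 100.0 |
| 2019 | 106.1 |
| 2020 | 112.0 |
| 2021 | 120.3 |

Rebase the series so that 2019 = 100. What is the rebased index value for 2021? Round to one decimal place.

113.4

Rebased(2021) = 120.3 / 106.1 × 100 = 113.3836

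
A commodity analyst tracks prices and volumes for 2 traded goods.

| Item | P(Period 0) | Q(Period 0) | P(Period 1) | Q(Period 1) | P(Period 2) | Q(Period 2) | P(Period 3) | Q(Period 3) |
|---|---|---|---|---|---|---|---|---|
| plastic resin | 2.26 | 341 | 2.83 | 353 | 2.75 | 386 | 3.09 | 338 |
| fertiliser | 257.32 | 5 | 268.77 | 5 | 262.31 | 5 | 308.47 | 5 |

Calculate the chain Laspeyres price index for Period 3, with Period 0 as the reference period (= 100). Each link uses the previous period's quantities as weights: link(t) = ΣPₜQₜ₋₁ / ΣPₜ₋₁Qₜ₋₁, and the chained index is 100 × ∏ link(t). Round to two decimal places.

Link Period 0→Period 1:
ΣP(Period 1)Q(Period 0) = 2.83×341 + 268.77×5 = 965.03 + 1343.85 = 2308.88
ΣP(Period 0)Q(Period 0) = 2.26×341 + 257.32×5 = 770.66 + 1286.6 = 2057.26
link = 2308.88/2057.26 = 1.122308
Link Period 1→Period 2:
ΣP(Period 2)Q(Period 1) = 2.75×353 + 262.31×5 = 970.75 + 1311.55 = 2282.3
ΣP(Period 1)Q(Period 1) = 2.83×353 + 268.77×5 = 998.99 + 1343.85 = 2342.84
link = 2282.3/2342.84 = 0.974160
Link Period 2→Period 3:
ΣP(Period 3)Q(Period 2) = 3.09×386 + 308.47×5 = 1192.74 + 1542.35 = 2735.09
ΣP(Period 2)Q(Period 2) = 2.75×386 + 262.31×5 = 1061.5 + 1311.55 = 2373.05
link = 2735.09/2373.05 = 1.152563
Chained index = 100 × 1.122308 × 0.974160 × 1.152563 = 126.0106

126.01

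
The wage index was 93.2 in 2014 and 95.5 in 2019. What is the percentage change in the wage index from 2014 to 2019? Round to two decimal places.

Change = (95.5 − 93.2) / 93.2 × 100
       = 2.3 / 93.2 × 100 = 2.4678%

2.47%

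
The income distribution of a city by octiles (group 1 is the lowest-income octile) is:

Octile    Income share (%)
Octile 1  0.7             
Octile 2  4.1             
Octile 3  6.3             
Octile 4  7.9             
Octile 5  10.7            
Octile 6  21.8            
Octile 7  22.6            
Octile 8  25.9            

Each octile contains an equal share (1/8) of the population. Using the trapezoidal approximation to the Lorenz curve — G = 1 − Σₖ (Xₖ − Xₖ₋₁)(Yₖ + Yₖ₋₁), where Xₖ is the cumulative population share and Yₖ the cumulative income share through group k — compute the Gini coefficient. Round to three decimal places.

0.398

Cumulative income shares Yₖ: 0.0070, 0.0480, 0.1110, 0.1900, 0.2970, 0.5150, 0.7410, 1.0000
Σ (Xₖ−Xₖ₋₁)(Yₖ+Yₖ₋₁) = (1/8)(0.0070+0.0000) + (1/8)(0.0480+0.0070) + (1/8)(0.1110+0.0480) + (1/8)(0.1900+0.1110) + (1/8)(0.2970+0.1900) + (1/8)(0.5150+0.2970) + (1/8)(0.7410+0.5150) + (1/8)(1.0000+0.7410)
  = 0.0009 + 0.0069 + 0.0199 + 0.0376 + 0.0609 + 0.1015 + 0.1570 + 0.2176 = 0.6023
G = 1 − 0.6023 = 0.3977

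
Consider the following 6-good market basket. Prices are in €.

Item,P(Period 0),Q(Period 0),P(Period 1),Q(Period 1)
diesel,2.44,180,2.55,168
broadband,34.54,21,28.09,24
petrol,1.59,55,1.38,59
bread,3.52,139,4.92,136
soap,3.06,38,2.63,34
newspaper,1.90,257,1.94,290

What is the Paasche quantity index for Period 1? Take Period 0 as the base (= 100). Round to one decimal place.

104.1

Paasche quantity index uses current-period prices as weights.
ΣP(Period 1)·Q(Period 1) = 2.55×168 + 28.09×24 + 1.38×59 + 4.92×136 + 2.63×34 + 1.94×290 = 428.4 + 674.16 + 81.42 + 669.12 + 89.42 + 562.6 = 2505.12
ΣP(Period 1)·Q(Period 0) = 2.55×180 + 28.09×21 + 1.38×55 + 4.92×139 + 2.63×38 + 1.94×257 = 459 + 589.89 + 75.9 + 683.88 + 99.94 + 498.58 = 2407.19
Index = 2505.12 / 2407.19 × 100 = 104.0682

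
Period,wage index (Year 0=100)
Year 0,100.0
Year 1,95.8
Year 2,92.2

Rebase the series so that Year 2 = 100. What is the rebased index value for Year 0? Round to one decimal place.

Rebased(Year 0) = 100.0 / 92.2 × 100 = 108.4599

108.5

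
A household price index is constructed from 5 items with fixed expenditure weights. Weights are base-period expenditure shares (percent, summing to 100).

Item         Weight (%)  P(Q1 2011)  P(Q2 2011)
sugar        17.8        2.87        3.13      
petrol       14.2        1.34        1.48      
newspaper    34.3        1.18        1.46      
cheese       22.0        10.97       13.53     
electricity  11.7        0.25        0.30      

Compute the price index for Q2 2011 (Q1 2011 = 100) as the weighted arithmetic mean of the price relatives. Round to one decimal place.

sugar: 17.8 × (3.13/2.87) = 17.8 × 1.090592 = 19.4125
petrol: 14.2 × (1.48/1.34) = 14.2 × 1.104478 = 15.6836
newspaper: 34.3 × (1.46/1.18) = 34.3 × 1.237288 = 42.4390
cheese: 22.0 × (13.53/10.97) = 22.0 × 1.233364 = 27.1340
electricity: 11.7 × (0.30/0.25) = 11.7 × 1.200000 = 14.0400
Index = Σ wᵢ·(p₁ᵢ/p₀ᵢ) = 19.4125 + 15.6836 + 42.4390 + 27.1340 + 14.0400 = 118.7091

118.7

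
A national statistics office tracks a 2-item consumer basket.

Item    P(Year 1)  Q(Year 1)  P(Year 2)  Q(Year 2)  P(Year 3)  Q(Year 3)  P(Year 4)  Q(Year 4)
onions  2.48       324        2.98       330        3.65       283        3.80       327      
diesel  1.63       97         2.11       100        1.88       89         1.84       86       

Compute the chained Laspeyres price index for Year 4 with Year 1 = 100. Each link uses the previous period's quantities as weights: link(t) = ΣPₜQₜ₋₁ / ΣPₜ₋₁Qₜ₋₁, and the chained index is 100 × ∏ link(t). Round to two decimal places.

146.47

Link Year 1→Year 2:
ΣP(Year 2)Q(Year 1) = 2.98×324 + 2.11×97 = 965.52 + 204.67 = 1170.19
ΣP(Year 1)Q(Year 1) = 2.48×324 + 1.63×97 = 803.52 + 158.11 = 961.63
link = 1170.19/961.63 = 1.216882
Link Year 2→Year 3:
ΣP(Year 3)Q(Year 2) = 3.65×330 + 1.88×100 = 1204.5 + 188 = 1392.5
ΣP(Year 2)Q(Year 2) = 2.98×330 + 2.11×100 = 983.4 + 211 = 1194.4
link = 1392.5/1194.4 = 1.165857
Link Year 3→Year 4:
ΣP(Year 4)Q(Year 3) = 3.80×283 + 1.84×89 = 1075.4 + 163.76 = 1239.16
ΣP(Year 3)Q(Year 3) = 3.65×283 + 1.88×89 = 1032.95 + 167.32 = 1200.27
link = 1239.16/1200.27 = 1.032401
Chained index = 100 × 1.216882 × 1.165857 × 1.032401 = 146.4678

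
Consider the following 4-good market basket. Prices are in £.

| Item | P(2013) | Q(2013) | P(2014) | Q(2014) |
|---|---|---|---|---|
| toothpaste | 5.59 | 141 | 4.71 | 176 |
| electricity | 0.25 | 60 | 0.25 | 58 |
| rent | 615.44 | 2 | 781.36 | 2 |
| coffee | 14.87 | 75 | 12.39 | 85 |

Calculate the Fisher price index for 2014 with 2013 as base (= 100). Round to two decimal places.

99.86

Laspeyres component (base-period weights):
ΣP(2014)Q(2013) = 4.71×141 + 0.25×60 + 781.36×2 + 12.39×75 = 664.11 + 15 + 1562.72 + 929.25 = 3171.08
ΣP(2013)Q(2013) = 5.59×141 + 0.25×60 + 615.44×2 + 14.87×75 = 788.19 + 15 + 1230.88 + 1115.25 = 3149.32
L = 3171.08 / 3149.32 × 100 = 100.6909
Paasche component (current-period weights):
ΣP(2014)Q(2014) = 4.71×176 + 0.25×58 + 781.36×2 + 12.39×85 = 828.96 + 14.5 + 1562.72 + 1053.15 = 3459.33
ΣP(2013)Q(2014) = 5.59×176 + 0.25×58 + 615.44×2 + 14.87×85 = 983.84 + 14.5 + 1230.88 + 1263.95 = 3493.17
P = 3459.33 / 3493.17 × 100 = 99.0313
Fisher = √(L × P) = √(100.6909 × 99.0313) = 99.8576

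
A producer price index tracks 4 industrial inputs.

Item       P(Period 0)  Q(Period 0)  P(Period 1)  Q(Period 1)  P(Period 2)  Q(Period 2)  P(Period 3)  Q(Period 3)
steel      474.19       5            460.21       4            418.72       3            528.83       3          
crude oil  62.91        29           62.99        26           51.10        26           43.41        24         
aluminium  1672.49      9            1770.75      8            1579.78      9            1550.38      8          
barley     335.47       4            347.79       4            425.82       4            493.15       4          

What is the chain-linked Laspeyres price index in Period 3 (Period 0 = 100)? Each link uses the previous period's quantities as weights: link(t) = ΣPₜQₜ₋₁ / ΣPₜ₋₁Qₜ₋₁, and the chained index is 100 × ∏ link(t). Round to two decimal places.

Link Period 0→Period 1:
ΣP(Period 1)Q(Period 0) = 460.21×5 + 62.99×29 + 1770.75×9 + 347.79×4 = 2301.05 + 1826.71 + 15936.75 + 1391.16 = 21455.67
ΣP(Period 0)Q(Period 0) = 474.19×5 + 62.91×29 + 1672.49×9 + 335.47×4 = 2370.95 + 1824.39 + 15052.41 + 1341.88 = 20589.63
link = 21455.67/20589.63 = 1.042062
Link Period 1→Period 2:
ΣP(Period 2)Q(Period 1) = 418.72×4 + 51.10×26 + 1579.78×8 + 425.82×4 = 1674.88 + 1328.6 + 12638.24 + 1703.28 = 17345
ΣP(Period 1)Q(Period 1) = 460.21×4 + 62.99×26 + 1770.75×8 + 347.79×4 = 1840.84 + 1637.74 + 14166 + 1391.16 = 19035.74
link = 17345/19035.74 = 0.911181
Link Period 2→Period 3:
ΣP(Period 3)Q(Period 2) = 528.83×3 + 43.41×26 + 1550.38×9 + 493.15×4 = 1586.49 + 1128.66 + 13953.42 + 1972.6 = 18641.17
ΣP(Period 2)Q(Period 2) = 418.72×3 + 51.10×26 + 1579.78×9 + 425.82×4 = 1256.16 + 1328.6 + 14218.02 + 1703.28 = 18506.06
link = 18641.17/18506.06 = 1.007301
Chained index = 100 × 1.042062 × 0.911181 × 1.007301 = 95.6439

95.64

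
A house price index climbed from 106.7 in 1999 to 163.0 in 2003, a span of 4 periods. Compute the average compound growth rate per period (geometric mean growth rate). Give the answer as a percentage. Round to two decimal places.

11.17%

Growth factor = (163.0/106.7)^(1/4) = (1.527648)^(1/4) = 1.111747
Growth rate = 1.111747 − 1 = 0.111747 = 11.1747%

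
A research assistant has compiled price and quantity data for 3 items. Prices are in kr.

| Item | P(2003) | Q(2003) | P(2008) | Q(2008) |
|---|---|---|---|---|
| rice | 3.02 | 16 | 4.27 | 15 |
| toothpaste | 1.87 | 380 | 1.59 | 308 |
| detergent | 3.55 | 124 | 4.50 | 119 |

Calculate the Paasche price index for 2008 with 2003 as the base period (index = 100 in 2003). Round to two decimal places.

104.37

Paasche price index uses current-period quantities as weights.
ΣP(2008)·Q(2008) = 4.27×15 + 1.59×308 + 4.50×119 = 64.05 + 489.72 + 535.5 = 1089.27
ΣP(2003)·Q(2008) = 3.02×15 + 1.87×308 + 3.55×119 = 45.3 + 575.96 + 422.45 = 1043.71
Index = 1089.27 / 1043.71 × 100 = 104.3652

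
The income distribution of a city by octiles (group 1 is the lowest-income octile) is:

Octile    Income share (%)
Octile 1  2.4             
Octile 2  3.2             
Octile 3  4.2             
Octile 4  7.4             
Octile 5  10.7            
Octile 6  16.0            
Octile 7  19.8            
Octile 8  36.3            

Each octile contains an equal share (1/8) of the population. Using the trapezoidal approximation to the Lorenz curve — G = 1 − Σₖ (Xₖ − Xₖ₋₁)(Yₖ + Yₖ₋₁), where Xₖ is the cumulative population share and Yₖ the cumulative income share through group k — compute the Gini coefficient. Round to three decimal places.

0.449

Cumulative income shares Yₖ: 0.0240, 0.0560, 0.0980, 0.1720, 0.2790, 0.4390, 0.6370, 1.0000
Σ (Xₖ−Xₖ₋₁)(Yₖ+Yₖ₋₁) = (1/8)(0.0240+0.0000) + (1/8)(0.0560+0.0240) + (1/8)(0.0980+0.0560) + (1/8)(0.1720+0.0980) + (1/8)(0.2790+0.1720) + (1/8)(0.4390+0.2790) + (1/8)(0.6370+0.4390) + (1/8)(1.0000+0.6370)
  = 0.0030 + 0.0100 + 0.0192 + 0.0338 + 0.0564 + 0.0898 + 0.1345 + 0.2046 = 0.5513
G = 1 − 0.5513 = 0.4487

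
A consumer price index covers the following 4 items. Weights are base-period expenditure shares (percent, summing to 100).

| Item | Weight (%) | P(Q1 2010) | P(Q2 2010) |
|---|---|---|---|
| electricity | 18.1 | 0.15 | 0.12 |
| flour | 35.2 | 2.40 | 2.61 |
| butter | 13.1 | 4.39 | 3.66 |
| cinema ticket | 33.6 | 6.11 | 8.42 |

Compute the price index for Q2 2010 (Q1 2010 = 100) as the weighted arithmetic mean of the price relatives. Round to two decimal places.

109.98

electricity: 18.1 × (0.12/0.15) = 18.1 × 0.800000 = 14.4800
flour: 35.2 × (2.61/2.40) = 35.2 × 1.087500 = 38.2800
butter: 13.1 × (3.66/4.39) = 13.1 × 0.833713 = 10.9216
cinema ticket: 33.6 × (8.42/6.11) = 33.6 × 1.378069 = 46.3031
Index = Σ wᵢ·(p₁ᵢ/p₀ᵢ) = 14.4800 + 38.2800 + 10.9216 + 46.3031 = 109.9847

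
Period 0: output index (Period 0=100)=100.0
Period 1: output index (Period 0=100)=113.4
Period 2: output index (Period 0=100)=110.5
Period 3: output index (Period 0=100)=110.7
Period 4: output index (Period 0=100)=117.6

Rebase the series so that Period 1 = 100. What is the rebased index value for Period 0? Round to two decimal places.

88.18

Rebased(Period 0) = 100.0 / 113.4 × 100 = 88.1834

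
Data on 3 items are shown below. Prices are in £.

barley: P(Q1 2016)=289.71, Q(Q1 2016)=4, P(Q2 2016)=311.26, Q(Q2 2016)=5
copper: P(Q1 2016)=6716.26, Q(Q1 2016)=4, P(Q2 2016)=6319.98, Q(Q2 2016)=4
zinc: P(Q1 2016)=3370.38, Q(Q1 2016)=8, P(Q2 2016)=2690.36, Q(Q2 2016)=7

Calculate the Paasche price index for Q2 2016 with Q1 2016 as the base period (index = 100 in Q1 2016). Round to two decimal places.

Paasche price index uses current-period quantities as weights.
ΣP(Q2 2016)·Q(Q2 2016) = 311.26×5 + 6319.98×4 + 2690.36×7 = 1556.3 + 25279.92 + 18832.52 = 45668.74
ΣP(Q1 2016)·Q(Q2 2016) = 289.71×5 + 6716.26×4 + 3370.38×7 = 1448.55 + 26865.04 + 23592.66 = 51906.25
Index = 45668.74 / 51906.25 × 100 = 87.9831

87.98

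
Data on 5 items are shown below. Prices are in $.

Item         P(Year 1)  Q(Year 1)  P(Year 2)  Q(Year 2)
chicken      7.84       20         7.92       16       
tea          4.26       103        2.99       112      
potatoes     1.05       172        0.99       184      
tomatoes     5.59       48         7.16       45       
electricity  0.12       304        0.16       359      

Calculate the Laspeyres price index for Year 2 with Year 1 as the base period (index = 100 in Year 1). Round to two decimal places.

Laspeyres price index uses base-period quantities as weights.
ΣP(Year 2)·Q(Year 1) = 7.92×20 + 2.99×103 + 0.99×172 + 7.16×48 + 0.16×304 = 158.4 + 307.97 + 170.28 + 343.68 + 48.64 = 1028.97
ΣP(Year 1)·Q(Year 1) = 7.84×20 + 4.26×103 + 1.05×172 + 5.59×48 + 0.12×304 = 156.8 + 438.78 + 180.6 + 268.32 + 36.48 = 1080.98
Index = 1028.97 / 1080.98 × 100 = 95.1886

95.19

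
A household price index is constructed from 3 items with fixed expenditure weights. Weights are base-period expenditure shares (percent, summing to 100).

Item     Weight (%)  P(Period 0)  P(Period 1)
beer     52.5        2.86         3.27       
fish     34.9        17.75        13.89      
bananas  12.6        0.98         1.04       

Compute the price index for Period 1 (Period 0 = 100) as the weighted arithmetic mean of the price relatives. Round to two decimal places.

100.71

beer: 52.5 × (3.27/2.86) = 52.5 × 1.143357 = 60.0262
fish: 34.9 × (13.89/17.75) = 34.9 × 0.782535 = 27.3105
bananas: 12.6 × (1.04/0.98) = 12.6 × 1.061224 = 13.3714
Index = Σ wᵢ·(p₁ᵢ/p₀ᵢ) = 60.0262 + 27.3105 + 13.3714 = 100.7081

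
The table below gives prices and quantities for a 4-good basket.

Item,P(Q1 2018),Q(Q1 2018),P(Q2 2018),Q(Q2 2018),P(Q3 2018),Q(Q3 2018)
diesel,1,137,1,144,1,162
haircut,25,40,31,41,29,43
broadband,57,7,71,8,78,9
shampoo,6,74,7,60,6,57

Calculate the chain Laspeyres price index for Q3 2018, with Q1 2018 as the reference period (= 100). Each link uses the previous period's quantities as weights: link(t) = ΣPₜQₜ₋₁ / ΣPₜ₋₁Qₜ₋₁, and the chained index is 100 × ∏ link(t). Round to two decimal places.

116.48

Link Q1 2018→Q2 2018:
ΣP(Q2 2018)Q(Q1 2018) = 1×137 + 31×40 + 71×7 + 7×74 = 137 + 1240 + 497 + 518 = 2392
ΣP(Q1 2018)Q(Q1 2018) = 1×137 + 25×40 + 57×7 + 6×74 = 137 + 1000 + 399 + 444 = 1980
link = 2392/1980 = 1.208081
Link Q2 2018→Q3 2018:
ΣP(Q3 2018)Q(Q2 2018) = 1×144 + 29×41 + 78×8 + 6×60 = 144 + 1189 + 624 + 360 = 2317
ΣP(Q2 2018)Q(Q2 2018) = 1×144 + 31×41 + 71×8 + 7×60 = 144 + 1271 + 568 + 420 = 2403
link = 2317/2403 = 0.964211
Chained index = 100 × 1.208081 × 0.964211 = 116.4845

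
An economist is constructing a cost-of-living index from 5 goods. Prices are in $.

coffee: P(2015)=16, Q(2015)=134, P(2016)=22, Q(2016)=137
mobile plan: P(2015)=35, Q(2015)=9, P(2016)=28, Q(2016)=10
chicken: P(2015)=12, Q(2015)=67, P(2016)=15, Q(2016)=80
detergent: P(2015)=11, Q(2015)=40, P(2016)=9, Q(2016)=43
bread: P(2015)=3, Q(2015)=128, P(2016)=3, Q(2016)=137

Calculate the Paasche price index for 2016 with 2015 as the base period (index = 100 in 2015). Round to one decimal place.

120.7

Paasche price index uses current-period quantities as weights.
ΣP(2016)·Q(2016) = 22×137 + 28×10 + 15×80 + 9×43 + 3×137 = 3014 + 280 + 1200 + 387 + 411 = 5292
ΣP(2015)·Q(2016) = 16×137 + 35×10 + 12×80 + 11×43 + 3×137 = 2192 + 350 + 960 + 473 + 411 = 4386
Index = 5292 / 4386 × 100 = 120.6566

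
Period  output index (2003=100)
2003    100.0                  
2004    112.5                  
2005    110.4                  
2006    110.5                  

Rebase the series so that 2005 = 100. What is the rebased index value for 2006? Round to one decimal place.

100.1

Rebased(2006) = 110.5 / 110.4 × 100 = 100.0906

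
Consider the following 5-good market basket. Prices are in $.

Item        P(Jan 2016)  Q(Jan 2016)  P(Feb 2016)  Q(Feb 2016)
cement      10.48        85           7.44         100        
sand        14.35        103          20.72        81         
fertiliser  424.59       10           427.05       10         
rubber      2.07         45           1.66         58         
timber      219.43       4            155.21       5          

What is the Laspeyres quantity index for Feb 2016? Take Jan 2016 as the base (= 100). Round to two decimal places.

101.16

Laspeyres quantity index uses base-period prices as weights.
ΣP(Jan 2016)·Q(Feb 2016) = 10.48×100 + 14.35×81 + 424.59×10 + 2.07×58 + 219.43×5 = 1048 + 1162.35 + 4245.9 + 120.06 + 1097.15 = 7673.46
ΣP(Jan 2016)·Q(Jan 2016) = 10.48×85 + 14.35×103 + 424.59×10 + 2.07×45 + 219.43×4 = 890.8 + 1478.05 + 4245.9 + 93.15 + 877.72 = 7585.62
Index = 7673.46 / 7585.62 × 100 = 101.1580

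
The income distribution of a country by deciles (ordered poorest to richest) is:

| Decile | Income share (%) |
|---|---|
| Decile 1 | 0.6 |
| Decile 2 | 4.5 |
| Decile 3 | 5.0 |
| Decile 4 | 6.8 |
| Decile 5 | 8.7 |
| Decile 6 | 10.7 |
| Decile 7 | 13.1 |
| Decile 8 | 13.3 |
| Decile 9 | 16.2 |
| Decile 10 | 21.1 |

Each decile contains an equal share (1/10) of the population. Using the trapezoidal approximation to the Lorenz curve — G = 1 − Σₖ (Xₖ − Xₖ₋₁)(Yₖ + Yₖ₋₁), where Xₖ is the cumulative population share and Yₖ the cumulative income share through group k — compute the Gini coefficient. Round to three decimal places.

0.329

Cumulative income shares Yₖ: 0.0060, 0.0510, 0.1010, 0.1690, 0.2560, 0.3630, 0.4940, 0.6270, 0.7890, 1.0000
Σ (Xₖ−Xₖ₋₁)(Yₖ+Yₖ₋₁) = (1/10)(0.0060+0.0000) + (1/10)(0.0510+0.0060) + (1/10)(0.1010+0.0510) + (1/10)(0.1690+0.1010) + (1/10)(0.2560+0.1690) + (1/10)(0.3630+0.2560) + (1/10)(0.4940+0.3630) + (1/10)(0.6270+0.4940) + (1/10)(0.7890+0.6270) + (1/10)(1.0000+0.7890)
  = 0.0006 + 0.0057 + 0.0152 + 0.0270 + 0.0425 + 0.0619 + 0.0857 + 0.1121 + 0.1416 + 0.1789 = 0.6712
G = 1 − 0.6712 = 0.3288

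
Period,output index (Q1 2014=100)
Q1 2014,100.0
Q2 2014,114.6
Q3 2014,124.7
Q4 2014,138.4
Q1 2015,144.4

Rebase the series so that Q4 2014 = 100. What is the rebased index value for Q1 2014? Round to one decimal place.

Rebased(Q1 2014) = 100.0 / 138.4 × 100 = 72.2543

72.3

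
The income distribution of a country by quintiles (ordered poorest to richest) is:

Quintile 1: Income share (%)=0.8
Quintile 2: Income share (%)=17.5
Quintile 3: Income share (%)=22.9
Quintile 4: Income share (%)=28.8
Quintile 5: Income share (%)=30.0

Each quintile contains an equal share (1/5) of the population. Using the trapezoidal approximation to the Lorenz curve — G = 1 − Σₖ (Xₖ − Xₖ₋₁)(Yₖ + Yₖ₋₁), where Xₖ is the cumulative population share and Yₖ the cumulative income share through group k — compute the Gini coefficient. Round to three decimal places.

0.279

Cumulative income shares Yₖ: 0.0080, 0.1830, 0.4120, 0.7000, 1.0000
Σ (Xₖ−Xₖ₋₁)(Yₖ+Yₖ₋₁) = (1/5)(0.0080+0.0000) + (1/5)(0.1830+0.0080) + (1/5)(0.4120+0.1830) + (1/5)(0.7000+0.4120) + (1/5)(1.0000+0.7000)
  = 0.0016 + 0.0382 + 0.1190 + 0.2224 + 0.3400 = 0.7212
G = 1 − 0.7212 = 0.2788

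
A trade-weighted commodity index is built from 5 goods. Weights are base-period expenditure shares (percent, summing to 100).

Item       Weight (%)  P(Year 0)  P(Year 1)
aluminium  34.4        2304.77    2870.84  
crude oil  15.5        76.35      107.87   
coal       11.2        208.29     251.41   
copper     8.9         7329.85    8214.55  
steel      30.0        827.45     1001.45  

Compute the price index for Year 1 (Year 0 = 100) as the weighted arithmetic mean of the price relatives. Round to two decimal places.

aluminium: 34.4 × (2870.84/2304.77) = 34.4 × 1.245608 = 42.8489
crude oil: 15.5 × (107.87/76.35) = 15.5 × 1.412836 = 21.8990
coal: 11.2 × (251.41/208.29) = 11.2 × 1.207019 = 13.5186
copper: 8.9 × (8214.55/7329.85) = 8.9 × 1.120698 = 9.9742
steel: 30.0 × (1001.45/827.45) = 30.0 × 1.210285 = 36.3085
Index = Σ wᵢ·(p₁ᵢ/p₀ᵢ) = 42.8489 + 21.8990 + 13.5186 + 9.9742 + 36.3085 = 124.5492

124.55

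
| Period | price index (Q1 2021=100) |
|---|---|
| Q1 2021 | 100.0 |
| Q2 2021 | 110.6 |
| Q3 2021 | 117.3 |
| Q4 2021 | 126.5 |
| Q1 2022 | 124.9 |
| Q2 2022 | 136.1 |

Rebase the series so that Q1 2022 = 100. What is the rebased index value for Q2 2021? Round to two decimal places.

Rebased(Q2 2021) = 110.6 / 124.9 × 100 = 88.5508

88.55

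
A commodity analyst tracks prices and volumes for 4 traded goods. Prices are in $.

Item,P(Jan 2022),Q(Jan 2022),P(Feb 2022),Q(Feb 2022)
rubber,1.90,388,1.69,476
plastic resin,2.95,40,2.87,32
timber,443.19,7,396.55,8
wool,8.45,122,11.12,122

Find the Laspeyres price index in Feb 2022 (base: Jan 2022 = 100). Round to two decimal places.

98.29

Laspeyres price index uses base-period quantities as weights.
ΣP(Feb 2022)·Q(Jan 2022) = 1.69×388 + 2.87×40 + 396.55×7 + 11.12×122 = 655.72 + 114.8 + 2775.85 + 1356.64 = 4903.01
ΣP(Jan 2022)·Q(Jan 2022) = 1.90×388 + 2.95×40 + 443.19×7 + 8.45×122 = 737.2 + 118 + 3102.33 + 1030.9 = 4988.43
Index = 4903.01 / 4988.43 × 100 = 98.2876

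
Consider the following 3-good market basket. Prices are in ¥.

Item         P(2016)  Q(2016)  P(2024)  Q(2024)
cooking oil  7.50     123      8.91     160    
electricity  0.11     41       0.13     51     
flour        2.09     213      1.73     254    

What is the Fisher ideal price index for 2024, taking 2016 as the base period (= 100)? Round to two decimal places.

107.45

Laspeyres component (base-period weights):
ΣP(2024)Q(2016) = 8.91×123 + 0.13×41 + 1.73×213 = 1095.93 + 5.33 + 368.49 = 1469.75
ΣP(2016)Q(2016) = 7.50×123 + 0.11×41 + 2.09×213 = 922.5 + 4.51 + 445.17 = 1372.18
L = 1469.75 / 1372.18 × 100 = 107.1106
Paasche component (current-period weights):
ΣP(2024)Q(2024) = 8.91×160 + 0.13×51 + 1.73×254 = 1425.6 + 6.63 + 439.42 = 1871.65
ΣP(2016)Q(2024) = 7.50×160 + 0.11×51 + 2.09×254 = 1200 + 5.61 + 530.86 = 1736.47
P = 1871.65 / 1736.47 × 100 = 107.7848
Fisher = √(L × P) = √(107.1106 × 107.7848) = 107.4471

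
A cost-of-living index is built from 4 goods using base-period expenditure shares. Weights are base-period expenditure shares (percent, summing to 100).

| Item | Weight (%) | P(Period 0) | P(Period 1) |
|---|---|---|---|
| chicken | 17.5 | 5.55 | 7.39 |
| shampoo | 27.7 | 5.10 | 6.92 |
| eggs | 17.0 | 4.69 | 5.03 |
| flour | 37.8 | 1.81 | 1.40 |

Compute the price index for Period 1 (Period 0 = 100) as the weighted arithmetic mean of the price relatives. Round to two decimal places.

108.36

chicken: 17.5 × (7.39/5.55) = 17.5 × 1.331532 = 23.3018
shampoo: 27.7 × (6.92/5.10) = 27.7 × 1.356863 = 37.5851
eggs: 17.0 × (5.03/4.69) = 17.0 × 1.072495 = 18.2324
flour: 37.8 × (1.40/1.81) = 37.8 × 0.773481 = 29.2376
Index = Σ wᵢ·(p₁ᵢ/p₀ᵢ) = 23.3018 + 37.5851 + 18.2324 + 29.2376 = 108.3569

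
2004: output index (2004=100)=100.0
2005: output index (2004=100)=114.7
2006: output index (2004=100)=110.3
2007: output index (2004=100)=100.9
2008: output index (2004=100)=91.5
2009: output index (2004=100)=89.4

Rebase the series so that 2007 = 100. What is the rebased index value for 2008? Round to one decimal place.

90.7

Rebased(2008) = 91.5 / 100.9 × 100 = 90.6838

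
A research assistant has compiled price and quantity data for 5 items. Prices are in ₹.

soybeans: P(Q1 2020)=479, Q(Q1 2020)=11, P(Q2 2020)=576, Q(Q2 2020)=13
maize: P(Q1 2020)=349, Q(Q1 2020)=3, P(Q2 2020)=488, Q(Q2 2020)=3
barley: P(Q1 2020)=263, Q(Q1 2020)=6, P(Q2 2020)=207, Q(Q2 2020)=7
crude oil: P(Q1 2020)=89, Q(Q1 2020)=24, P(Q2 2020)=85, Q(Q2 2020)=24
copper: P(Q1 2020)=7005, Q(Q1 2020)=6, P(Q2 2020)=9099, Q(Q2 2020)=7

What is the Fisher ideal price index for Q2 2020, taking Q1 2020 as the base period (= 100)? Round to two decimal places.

126.22

Laspeyres component (base-period weights):
ΣP(Q2 2020)Q(Q1 2020) = 576×11 + 488×3 + 207×6 + 85×24 + 9099×6 = 6336 + 1464 + 1242 + 2040 + 54594 = 65676
ΣP(Q1 2020)Q(Q1 2020) = 479×11 + 349×3 + 263×6 + 89×24 + 7005×6 = 5269 + 1047 + 1578 + 2136 + 42030 = 52060
L = 65676 / 52060 × 100 = 126.1544
Paasche component (current-period weights):
ΣP(Q2 2020)Q(Q2 2020) = 576×13 + 488×3 + 207×7 + 85×24 + 9099×7 = 7488 + 1464 + 1449 + 2040 + 63693 = 76134
ΣP(Q1 2020)Q(Q2 2020) = 479×13 + 349×3 + 263×7 + 89×24 + 7005×7 = 6227 + 1047 + 1841 + 2136 + 49035 = 60286
P = 76134 / 60286 × 100 = 126.2880
Fisher = √(L × P) = √(126.1544 × 126.2880) = 126.2212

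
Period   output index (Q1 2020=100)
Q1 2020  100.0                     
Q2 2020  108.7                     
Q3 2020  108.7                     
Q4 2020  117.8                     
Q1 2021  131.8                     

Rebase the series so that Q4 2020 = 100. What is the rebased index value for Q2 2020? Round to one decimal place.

Rebased(Q2 2020) = 108.7 / 117.8 × 100 = 92.2750

92.3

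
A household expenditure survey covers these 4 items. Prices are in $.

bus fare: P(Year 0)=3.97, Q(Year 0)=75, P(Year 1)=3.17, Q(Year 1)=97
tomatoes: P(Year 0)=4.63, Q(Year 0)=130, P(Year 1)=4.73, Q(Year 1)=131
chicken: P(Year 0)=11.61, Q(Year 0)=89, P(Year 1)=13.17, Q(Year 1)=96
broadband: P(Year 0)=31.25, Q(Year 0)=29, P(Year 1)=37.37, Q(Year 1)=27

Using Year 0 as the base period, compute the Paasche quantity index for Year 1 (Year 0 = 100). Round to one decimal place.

103.0

Paasche quantity index uses current-period prices as weights.
ΣP(Year 1)·Q(Year 1) = 3.17×97 + 4.73×131 + 13.17×96 + 37.37×27 = 307.49 + 619.63 + 1264.32 + 1008.99 = 3200.43
ΣP(Year 1)·Q(Year 0) = 3.17×75 + 4.73×130 + 13.17×89 + 37.37×29 = 237.75 + 614.9 + 1172.13 + 1083.73 = 3108.51
Index = 3200.43 / 3108.51 × 100 = 102.9570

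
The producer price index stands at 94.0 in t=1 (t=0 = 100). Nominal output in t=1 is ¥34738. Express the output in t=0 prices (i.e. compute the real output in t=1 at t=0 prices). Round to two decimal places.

36955.32

Real = Nominal ÷ (Index/100) = 34738 ÷ (94.0/100)
     = 34738 ÷ 0.940 = 36955.3191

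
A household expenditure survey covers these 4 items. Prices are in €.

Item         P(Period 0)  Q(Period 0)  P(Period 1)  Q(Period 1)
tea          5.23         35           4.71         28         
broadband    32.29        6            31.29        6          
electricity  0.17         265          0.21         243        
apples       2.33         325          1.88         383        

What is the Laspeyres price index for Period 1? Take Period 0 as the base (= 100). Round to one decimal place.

86.4

Laspeyres price index uses base-period quantities as weights.
ΣP(Period 1)·Q(Period 0) = 4.71×35 + 31.29×6 + 0.21×265 + 1.88×325 = 164.85 + 187.74 + 55.65 + 611 = 1019.24
ΣP(Period 0)·Q(Period 0) = 5.23×35 + 32.29×6 + 0.17×265 + 2.33×325 = 183.05 + 193.74 + 45.05 + 757.25 = 1179.09
Index = 1019.24 / 1179.09 × 100 = 86.4429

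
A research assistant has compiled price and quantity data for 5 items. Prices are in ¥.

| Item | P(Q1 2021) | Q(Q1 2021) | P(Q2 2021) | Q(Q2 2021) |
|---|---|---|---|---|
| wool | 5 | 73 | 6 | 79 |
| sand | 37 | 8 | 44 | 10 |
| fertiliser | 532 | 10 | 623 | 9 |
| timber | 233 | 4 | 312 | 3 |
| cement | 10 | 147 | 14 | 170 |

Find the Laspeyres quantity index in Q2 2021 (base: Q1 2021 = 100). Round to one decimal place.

94.9

Laspeyres quantity index uses base-period prices as weights.
ΣP(Q1 2021)·Q(Q2 2021) = 5×79 + 37×10 + 532×9 + 233×3 + 10×170 = 395 + 370 + 4788 + 699 + 1700 = 7952
ΣP(Q1 2021)·Q(Q1 2021) = 5×73 + 37×8 + 532×10 + 233×4 + 10×147 = 365 + 296 + 5320 + 932 + 1470 = 8383
Index = 7952 / 8383 × 100 = 94.8586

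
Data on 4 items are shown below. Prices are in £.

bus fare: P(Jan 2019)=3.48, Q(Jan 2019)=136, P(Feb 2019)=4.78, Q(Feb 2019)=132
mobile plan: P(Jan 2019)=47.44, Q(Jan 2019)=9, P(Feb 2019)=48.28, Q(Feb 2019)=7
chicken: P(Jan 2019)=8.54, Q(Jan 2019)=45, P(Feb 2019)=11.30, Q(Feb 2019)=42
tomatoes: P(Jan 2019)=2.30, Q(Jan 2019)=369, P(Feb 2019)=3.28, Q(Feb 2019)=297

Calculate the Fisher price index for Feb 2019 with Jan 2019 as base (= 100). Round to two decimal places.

Laspeyres component (base-period weights):
ΣP(Feb 2019)Q(Jan 2019) = 4.78×136 + 48.28×9 + 11.30×45 + 3.28×369 = 650.08 + 434.52 + 508.5 + 1210.32 = 2803.42
ΣP(Jan 2019)Q(Jan 2019) = 3.48×136 + 47.44×9 + 8.54×45 + 2.30×369 = 473.28 + 426.96 + 384.3 + 848.7 = 2133.24
L = 2803.42 / 2133.24 × 100 = 131.4161
Paasche component (current-period weights):
ΣP(Feb 2019)Q(Feb 2019) = 4.78×132 + 48.28×7 + 11.30×42 + 3.28×297 = 630.96 + 337.96 + 474.6 + 974.16 = 2417.68
ΣP(Jan 2019)Q(Feb 2019) = 3.48×132 + 47.44×7 + 8.54×42 + 2.30×297 = 459.36 + 332.08 + 358.68 + 683.1 = 1833.22
P = 2417.68 / 1833.22 × 100 = 131.8816
Fisher = √(L × P) = √(131.4161 × 131.8816) = 131.6486

131.65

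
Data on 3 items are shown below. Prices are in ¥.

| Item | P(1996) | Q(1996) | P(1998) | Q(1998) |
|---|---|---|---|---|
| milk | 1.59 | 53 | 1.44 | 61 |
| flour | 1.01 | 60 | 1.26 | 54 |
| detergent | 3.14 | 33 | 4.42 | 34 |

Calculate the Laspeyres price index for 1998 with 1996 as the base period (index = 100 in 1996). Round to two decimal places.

119.84

Laspeyres price index uses base-period quantities as weights.
ΣP(1998)·Q(1996) = 1.44×53 + 1.26×60 + 4.42×33 = 76.32 + 75.6 + 145.86 = 297.78
ΣP(1996)·Q(1996) = 1.59×53 + 1.01×60 + 3.14×33 = 84.27 + 60.6 + 103.62 = 248.49
Index = 297.78 / 248.49 × 100 = 119.8358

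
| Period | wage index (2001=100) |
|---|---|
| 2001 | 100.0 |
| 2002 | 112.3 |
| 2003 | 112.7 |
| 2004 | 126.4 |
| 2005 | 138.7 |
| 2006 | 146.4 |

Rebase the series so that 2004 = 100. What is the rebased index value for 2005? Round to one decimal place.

109.7

Rebased(2005) = 138.7 / 126.4 × 100 = 109.7310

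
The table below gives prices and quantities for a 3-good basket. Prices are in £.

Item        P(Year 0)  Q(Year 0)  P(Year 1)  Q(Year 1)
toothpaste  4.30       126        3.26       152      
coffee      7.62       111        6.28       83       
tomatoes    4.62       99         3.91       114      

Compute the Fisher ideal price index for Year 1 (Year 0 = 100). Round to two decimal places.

Laspeyres component (base-period weights):
ΣP(Year 1)Q(Year 0) = 3.26×126 + 6.28×111 + 3.91×99 = 410.76 + 697.08 + 387.09 = 1494.93
ΣP(Year 0)Q(Year 0) = 4.30×126 + 7.62×111 + 4.62×99 = 541.8 + 845.82 + 457.38 = 1845
L = 1494.93 / 1845 × 100 = 81.0260
Paasche component (current-period weights):
ΣP(Year 1)Q(Year 1) = 3.26×152 + 6.28×83 + 3.91×114 = 495.52 + 521.24 + 445.74 = 1462.5
ΣP(Year 0)Q(Year 1) = 4.30×152 + 7.62×83 + 4.62×114 = 653.6 + 632.46 + 526.68 = 1812.74
P = 1462.5 / 1812.74 × 100 = 80.6790
Fisher = √(L × P) = √(81.0260 × 80.6790) = 80.8523

80.85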